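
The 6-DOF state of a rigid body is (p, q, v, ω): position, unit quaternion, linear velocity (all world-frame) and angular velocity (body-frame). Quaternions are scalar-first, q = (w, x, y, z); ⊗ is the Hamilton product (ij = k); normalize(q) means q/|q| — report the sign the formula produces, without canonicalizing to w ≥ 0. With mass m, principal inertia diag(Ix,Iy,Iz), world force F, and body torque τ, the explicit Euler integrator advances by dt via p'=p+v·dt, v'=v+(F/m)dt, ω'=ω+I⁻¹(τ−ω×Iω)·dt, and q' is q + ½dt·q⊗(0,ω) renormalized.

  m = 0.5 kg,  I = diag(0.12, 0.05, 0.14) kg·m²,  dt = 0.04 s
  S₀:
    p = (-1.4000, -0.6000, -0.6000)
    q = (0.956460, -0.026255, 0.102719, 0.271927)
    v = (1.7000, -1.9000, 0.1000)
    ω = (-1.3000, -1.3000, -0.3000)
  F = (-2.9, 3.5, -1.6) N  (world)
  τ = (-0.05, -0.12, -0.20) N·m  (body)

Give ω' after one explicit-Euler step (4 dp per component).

α = I⁻¹(τ − ω×Iω) = (-0.7092, -2.2440, -0.5836)
new body rate ω' = (-1.3284, -1.3898, -0.3233)

ω' = (-1.3284, -1.3898, -0.3233)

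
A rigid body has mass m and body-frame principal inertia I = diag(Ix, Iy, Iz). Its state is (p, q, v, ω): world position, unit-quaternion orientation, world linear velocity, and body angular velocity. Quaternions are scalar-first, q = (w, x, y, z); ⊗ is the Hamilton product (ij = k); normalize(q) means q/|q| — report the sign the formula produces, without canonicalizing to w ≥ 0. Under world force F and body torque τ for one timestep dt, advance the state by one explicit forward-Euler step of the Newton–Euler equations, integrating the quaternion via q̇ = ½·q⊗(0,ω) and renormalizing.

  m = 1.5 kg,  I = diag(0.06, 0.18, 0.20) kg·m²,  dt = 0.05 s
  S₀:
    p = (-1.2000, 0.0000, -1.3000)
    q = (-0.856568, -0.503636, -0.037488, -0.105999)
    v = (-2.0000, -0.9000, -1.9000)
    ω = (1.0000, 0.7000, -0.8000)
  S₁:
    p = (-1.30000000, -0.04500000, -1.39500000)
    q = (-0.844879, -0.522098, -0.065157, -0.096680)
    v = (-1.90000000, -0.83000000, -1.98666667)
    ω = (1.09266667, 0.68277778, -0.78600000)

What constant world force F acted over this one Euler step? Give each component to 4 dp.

velocity change Δv = (0.10000000, 0.07000000, -0.08666667)
m·(v₁−v₀)/dt = (3.0000, 2.1000, -2.6000)

F = (3.0000, 2.1000, -2.6000)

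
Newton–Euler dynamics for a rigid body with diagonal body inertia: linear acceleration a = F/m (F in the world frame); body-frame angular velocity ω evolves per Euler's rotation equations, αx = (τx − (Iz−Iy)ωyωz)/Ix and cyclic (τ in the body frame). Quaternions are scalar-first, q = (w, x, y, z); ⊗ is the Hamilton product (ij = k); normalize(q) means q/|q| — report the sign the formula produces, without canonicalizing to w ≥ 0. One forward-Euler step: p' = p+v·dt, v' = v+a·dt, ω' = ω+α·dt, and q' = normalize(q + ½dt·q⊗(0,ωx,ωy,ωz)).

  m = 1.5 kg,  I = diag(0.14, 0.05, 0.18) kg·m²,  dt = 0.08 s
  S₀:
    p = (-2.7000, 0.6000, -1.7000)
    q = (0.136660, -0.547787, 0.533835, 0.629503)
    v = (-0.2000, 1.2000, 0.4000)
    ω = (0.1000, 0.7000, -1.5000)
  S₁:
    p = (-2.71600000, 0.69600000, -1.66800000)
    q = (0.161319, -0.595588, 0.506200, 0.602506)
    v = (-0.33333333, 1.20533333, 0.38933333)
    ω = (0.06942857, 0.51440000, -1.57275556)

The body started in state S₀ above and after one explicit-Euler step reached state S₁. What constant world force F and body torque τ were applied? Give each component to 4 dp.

ω₁ − ω₀ = (-0.03057143, -0.18560000, -0.07275556)
τ = I·(Δω/dt) + ω₀×(Iω₀) = (-0.1900, -0.1100, -0.1700)
v₁ − v₀ = (-0.13333333, 0.00533333, -0.01066667)
applied force F = (-2.5000, 0.1000, -0.2000)

F = (-2.5000, 0.1000, -0.2000)
τ = (-0.1900, -0.1100, -0.1700)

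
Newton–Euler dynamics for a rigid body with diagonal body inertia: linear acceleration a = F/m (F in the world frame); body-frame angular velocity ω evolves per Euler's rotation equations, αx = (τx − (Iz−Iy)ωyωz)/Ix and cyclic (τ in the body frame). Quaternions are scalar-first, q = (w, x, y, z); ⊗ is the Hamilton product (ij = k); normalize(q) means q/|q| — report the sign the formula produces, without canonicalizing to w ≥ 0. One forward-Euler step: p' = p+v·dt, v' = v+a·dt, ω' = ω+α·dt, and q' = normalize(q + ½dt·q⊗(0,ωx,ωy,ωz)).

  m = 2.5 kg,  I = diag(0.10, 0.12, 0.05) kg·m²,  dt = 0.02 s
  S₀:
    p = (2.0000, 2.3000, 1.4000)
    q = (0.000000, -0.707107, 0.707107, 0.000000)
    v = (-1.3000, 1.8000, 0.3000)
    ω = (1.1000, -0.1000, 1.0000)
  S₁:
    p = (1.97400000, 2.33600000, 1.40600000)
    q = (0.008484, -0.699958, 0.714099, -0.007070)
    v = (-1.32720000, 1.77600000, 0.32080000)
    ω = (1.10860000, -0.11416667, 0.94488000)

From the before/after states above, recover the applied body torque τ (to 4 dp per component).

ω₁ − ω₀ = (0.00860000, -0.01416667, -0.05512000)
I·α + gyro = (0.0500, -0.0300, -0.1400)

τ = (0.0500, -0.0300, -0.1400)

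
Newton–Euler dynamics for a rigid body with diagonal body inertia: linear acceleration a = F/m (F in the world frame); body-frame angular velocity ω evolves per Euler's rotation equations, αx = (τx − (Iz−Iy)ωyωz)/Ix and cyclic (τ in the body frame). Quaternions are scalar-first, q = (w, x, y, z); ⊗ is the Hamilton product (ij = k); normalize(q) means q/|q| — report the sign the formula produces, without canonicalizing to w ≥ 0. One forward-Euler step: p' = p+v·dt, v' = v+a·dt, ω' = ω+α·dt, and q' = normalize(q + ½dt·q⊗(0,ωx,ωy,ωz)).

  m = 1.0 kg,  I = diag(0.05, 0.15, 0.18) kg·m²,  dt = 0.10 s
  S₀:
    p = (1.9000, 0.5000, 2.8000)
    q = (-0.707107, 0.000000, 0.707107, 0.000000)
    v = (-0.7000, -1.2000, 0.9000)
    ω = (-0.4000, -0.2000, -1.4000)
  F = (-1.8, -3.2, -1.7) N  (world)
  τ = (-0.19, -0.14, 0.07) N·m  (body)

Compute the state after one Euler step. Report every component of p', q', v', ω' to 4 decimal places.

a = F/m = (-1.8000, -3.2000, -1.7000)
new position p' = (1.8300, 0.3800, 2.8900)
v + (F/m)dt = (-0.8800, -1.5200, 0.7300)
α = I⁻¹(τ − ω×Iω) = (-3.9680, -0.4480, 0.3444)
ω' = ω + α·dt = (-0.7968, -0.2448, -1.3656)
2q̇ = q⊗(0,ω) = (0.1414214, -0.7071070, 0.1414214, 1.2727926)
q' = normalize(q + ½dt·q⊗(0,ω)) = (-0.6982, -0.0353, 0.7123, 0.0635)

p' = (1.8300, 0.3800, 2.8900)
q' = (-0.6982, -0.0353, 0.7123, 0.0635)
v' = (-0.8800, -1.5200, 0.7300)
ω' = (-0.7968, -0.2448, -1.3656)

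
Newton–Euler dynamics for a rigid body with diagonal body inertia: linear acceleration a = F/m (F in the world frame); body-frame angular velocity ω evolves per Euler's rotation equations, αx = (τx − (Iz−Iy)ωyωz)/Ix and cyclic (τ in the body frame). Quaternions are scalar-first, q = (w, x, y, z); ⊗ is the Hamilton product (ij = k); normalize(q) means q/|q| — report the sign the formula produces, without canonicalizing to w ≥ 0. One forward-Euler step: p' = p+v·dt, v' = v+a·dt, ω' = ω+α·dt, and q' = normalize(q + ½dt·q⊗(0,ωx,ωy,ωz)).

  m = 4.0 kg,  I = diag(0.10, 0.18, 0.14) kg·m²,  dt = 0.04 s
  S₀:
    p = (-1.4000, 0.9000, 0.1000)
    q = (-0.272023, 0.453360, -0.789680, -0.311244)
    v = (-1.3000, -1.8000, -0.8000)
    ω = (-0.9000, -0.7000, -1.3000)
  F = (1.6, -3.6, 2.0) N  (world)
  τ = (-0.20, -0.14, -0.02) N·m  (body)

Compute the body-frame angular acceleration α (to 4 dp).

precession coupling ω×(Iω) = (-0.0364, -0.0468, 0.0504)
α = I⁻¹(τ − ω×Iω) = (-1.6360, -0.5178, -0.5029)

α = (-1.6360, -0.5178, -0.5029)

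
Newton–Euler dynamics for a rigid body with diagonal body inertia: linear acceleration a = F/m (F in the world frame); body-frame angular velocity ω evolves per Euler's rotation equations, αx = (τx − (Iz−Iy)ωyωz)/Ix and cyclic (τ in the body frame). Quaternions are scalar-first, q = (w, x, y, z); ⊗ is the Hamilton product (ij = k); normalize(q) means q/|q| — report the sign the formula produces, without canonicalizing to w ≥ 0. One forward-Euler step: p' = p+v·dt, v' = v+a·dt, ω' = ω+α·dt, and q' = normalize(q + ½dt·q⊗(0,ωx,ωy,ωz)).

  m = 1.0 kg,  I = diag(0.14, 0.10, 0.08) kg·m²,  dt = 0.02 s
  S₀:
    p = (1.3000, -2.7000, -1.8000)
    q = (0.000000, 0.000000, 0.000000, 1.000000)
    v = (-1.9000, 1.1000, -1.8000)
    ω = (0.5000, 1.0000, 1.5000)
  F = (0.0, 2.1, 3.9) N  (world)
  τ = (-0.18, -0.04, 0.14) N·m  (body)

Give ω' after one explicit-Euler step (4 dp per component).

ω' = (0.4786, 0.9830, 1.5400)

ω×(Iω) gyroscopic = (-0.0300, 0.0450, -0.0200)
α = I⁻¹(τ − ω×Iω) = (-1.0714, -0.8500, 2.0000)
new body rate ω' = (0.4786, 0.9830, 1.5400)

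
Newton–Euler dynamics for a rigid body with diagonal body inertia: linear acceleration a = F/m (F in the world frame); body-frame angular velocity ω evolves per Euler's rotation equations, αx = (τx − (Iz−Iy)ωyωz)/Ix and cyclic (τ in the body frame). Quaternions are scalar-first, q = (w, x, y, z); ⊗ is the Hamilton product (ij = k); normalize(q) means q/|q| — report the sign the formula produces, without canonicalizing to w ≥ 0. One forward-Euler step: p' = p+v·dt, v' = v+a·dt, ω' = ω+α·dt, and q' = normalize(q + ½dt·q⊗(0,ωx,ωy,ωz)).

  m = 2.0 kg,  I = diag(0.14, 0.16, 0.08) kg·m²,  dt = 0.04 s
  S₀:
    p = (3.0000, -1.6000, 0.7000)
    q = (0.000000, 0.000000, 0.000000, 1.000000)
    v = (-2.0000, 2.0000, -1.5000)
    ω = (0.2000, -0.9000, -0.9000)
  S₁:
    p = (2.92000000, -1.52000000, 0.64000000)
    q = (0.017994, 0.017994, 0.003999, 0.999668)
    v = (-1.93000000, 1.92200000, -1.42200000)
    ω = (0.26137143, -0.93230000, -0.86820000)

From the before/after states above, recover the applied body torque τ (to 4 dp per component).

ω₁ − ω₀ = (0.06137143, -0.03230000, 0.03180000)
applied torque τ = (0.1500, -0.1400, 0.0600)

τ = (0.1500, -0.1400, 0.0600)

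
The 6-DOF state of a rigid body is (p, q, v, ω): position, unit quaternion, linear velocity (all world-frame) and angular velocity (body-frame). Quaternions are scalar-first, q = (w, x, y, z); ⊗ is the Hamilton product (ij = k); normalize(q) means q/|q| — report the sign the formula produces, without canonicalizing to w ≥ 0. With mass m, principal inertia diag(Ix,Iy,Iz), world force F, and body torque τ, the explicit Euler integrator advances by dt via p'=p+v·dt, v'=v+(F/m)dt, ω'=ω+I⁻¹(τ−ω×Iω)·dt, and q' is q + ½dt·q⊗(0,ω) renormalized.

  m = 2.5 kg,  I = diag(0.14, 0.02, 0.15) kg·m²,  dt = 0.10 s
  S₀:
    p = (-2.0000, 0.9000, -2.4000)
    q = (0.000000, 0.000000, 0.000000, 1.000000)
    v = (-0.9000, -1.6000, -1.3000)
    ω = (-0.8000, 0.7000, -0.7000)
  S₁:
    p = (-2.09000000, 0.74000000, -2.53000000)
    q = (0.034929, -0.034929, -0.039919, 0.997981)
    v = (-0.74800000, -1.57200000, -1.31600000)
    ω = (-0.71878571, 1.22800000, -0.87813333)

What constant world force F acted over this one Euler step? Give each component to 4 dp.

v₁ − v₀ = (0.15200000, 0.02800000, -0.01600000)
m·(v₁−v₀)/dt = (3.8000, 0.7000, -0.4000)

F = (3.8000, 0.7000, -0.4000)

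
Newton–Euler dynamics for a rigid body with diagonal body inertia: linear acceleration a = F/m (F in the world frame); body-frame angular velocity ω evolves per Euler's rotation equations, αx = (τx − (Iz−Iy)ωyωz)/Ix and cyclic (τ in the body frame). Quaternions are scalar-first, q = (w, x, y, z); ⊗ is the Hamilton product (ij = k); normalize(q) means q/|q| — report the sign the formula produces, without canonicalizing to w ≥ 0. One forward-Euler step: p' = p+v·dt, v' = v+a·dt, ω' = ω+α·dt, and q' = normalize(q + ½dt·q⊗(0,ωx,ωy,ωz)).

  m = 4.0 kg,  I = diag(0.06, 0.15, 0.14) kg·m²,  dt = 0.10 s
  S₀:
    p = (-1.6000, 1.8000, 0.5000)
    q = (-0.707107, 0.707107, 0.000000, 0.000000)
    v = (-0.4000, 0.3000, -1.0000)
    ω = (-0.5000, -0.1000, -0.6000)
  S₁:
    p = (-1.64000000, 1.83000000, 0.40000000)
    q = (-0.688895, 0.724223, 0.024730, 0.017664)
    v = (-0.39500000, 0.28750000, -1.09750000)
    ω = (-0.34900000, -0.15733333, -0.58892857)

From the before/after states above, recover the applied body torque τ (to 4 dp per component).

Δω = ω₁−ω₀ = (0.15100000, -0.05733333, 0.01107143)
precession coupling = (-0.0006, -0.0240, 0.0045)
I·α + gyro = (0.0900, -0.1100, 0.0200)

τ = (0.0900, -0.1100, 0.0200)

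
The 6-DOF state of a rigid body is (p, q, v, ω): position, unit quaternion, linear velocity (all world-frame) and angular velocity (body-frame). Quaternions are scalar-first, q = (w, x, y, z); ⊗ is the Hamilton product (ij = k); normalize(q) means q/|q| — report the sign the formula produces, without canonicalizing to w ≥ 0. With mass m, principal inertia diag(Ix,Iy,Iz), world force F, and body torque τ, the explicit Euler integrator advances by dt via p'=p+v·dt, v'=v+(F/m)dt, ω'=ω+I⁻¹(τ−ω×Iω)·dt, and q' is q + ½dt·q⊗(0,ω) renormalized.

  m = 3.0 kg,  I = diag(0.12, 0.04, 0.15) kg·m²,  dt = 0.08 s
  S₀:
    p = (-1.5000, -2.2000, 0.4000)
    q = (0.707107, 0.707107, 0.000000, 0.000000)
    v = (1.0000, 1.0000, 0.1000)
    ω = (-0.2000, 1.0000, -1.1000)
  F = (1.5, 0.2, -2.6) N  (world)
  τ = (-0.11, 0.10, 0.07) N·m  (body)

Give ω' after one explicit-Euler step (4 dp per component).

ω' = (-0.1927, 1.2132, -1.0712)

(τ − ω×Iω)/I = (0.0917, 2.6650, 0.3600)
ω' = ω + α·dt = (-0.1927, 1.2132, -1.0712)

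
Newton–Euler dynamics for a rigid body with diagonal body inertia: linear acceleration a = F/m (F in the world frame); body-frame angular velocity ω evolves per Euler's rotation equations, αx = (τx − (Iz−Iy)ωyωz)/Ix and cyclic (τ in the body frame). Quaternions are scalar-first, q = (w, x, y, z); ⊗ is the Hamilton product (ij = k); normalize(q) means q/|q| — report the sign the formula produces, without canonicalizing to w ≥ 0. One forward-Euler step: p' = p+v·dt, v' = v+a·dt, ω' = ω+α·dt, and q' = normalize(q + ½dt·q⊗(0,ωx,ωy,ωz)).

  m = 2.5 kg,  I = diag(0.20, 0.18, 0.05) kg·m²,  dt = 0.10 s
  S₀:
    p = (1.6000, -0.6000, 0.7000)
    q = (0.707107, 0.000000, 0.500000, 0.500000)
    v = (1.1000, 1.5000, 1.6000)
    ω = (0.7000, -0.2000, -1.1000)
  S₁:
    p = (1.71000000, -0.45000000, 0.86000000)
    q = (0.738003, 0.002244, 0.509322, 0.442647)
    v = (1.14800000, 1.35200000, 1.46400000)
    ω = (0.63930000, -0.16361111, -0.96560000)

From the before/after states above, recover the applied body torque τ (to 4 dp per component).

ω₁ − ω₀ = (-0.06070000, 0.03638889, 0.13440000)
precession coupling = (-0.0286, -0.1155, 0.0028)
I·α + gyro = (-0.1500, -0.0500, 0.0700)

τ = (-0.1500, -0.0500, 0.0700)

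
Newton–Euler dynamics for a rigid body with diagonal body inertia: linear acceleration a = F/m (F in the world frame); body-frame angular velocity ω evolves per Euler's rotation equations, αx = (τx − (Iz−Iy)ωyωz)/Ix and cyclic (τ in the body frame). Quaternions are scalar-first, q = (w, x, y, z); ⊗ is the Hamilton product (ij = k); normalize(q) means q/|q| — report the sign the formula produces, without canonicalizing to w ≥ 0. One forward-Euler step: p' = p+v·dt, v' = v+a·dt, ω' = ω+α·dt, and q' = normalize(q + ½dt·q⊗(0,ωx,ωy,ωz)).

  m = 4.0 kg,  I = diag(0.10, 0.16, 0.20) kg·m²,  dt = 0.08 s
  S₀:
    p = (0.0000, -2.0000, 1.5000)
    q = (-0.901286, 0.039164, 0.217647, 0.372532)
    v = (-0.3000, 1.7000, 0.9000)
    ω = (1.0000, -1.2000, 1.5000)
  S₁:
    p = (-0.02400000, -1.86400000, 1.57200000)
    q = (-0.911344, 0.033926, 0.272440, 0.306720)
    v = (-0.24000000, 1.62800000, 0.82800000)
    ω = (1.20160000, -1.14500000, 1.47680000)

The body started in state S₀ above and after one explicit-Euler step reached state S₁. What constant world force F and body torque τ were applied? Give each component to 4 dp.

velocity change Δv = (0.06000000, -0.07200000, -0.07200000)
F = m·Δv/dt = (3.0000, -3.6000, -3.6000)
ω₁ − ω₀ = (0.20160000, 0.05500000, -0.02320000)
precession coupling = (-0.0720, -0.1500, -0.0720)
τ = I·(Δω/dt) + ω₀×(Iω₀) = (0.1800, -0.0400, -0.1300)

F = (3.0000, -3.6000, -3.6000)
τ = (0.1800, -0.0400, -0.1300)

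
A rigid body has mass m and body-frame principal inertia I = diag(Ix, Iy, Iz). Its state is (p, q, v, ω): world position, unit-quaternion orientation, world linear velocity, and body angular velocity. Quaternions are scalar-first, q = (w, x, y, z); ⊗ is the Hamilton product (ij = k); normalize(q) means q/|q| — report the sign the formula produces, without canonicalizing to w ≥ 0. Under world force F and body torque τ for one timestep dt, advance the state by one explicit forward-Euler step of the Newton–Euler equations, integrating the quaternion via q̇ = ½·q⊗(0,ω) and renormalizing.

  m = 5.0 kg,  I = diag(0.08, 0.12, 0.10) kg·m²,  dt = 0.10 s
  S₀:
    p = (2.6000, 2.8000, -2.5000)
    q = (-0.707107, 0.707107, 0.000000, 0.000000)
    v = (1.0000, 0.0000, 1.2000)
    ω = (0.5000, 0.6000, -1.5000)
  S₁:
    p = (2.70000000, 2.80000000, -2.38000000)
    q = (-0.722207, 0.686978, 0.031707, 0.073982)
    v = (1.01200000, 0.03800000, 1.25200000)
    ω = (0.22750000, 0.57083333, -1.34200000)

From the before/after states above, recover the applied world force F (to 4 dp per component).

velocity change Δv = (0.01200000, 0.03800000, 0.05200000)
applied force F = (0.6000, 1.9000, 2.6000)

F = (0.6000, 1.9000, 2.6000)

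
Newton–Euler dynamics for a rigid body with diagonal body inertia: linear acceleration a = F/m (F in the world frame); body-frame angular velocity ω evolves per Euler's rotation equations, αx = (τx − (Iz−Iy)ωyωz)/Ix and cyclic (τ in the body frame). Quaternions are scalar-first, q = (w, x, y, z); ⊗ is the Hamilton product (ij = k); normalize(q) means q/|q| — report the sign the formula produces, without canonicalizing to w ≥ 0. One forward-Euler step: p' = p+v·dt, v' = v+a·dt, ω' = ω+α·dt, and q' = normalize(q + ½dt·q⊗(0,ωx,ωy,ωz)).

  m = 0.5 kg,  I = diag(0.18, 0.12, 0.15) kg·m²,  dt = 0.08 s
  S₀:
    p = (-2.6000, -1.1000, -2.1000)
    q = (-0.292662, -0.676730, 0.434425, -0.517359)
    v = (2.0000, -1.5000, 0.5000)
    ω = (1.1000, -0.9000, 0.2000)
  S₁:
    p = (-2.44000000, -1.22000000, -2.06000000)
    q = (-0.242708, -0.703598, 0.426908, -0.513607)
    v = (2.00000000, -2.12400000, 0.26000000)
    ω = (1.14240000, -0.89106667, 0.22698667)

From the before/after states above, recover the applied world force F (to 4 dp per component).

F = (0.0000, -3.9000, -1.5000)

v₁ − v₀ = (0.00000000, -0.62400000, -0.24000000)
applied force F = (0.0000, -3.9000, -1.5000)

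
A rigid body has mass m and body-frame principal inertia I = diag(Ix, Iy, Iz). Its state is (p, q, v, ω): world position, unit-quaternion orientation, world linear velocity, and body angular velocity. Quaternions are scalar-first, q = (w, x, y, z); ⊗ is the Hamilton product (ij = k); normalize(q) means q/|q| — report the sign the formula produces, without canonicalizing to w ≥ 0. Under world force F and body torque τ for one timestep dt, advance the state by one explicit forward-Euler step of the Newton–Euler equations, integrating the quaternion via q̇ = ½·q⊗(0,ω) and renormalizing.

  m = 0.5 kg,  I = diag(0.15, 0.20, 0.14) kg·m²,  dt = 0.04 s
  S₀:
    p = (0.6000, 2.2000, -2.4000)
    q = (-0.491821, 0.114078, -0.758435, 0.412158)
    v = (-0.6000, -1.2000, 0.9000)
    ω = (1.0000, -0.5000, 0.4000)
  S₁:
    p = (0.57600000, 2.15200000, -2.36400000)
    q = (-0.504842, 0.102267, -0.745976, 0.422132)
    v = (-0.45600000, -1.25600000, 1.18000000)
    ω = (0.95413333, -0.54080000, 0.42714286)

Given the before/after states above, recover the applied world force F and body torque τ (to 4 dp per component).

Δω = ω₁−ω₀ = (-0.04586667, -0.04080000, 0.02714286)
τ = I·(Δω/dt) + ω₀×(Iω₀) = (-0.1600, -0.2000, 0.0700)
Δv = v₁−v₀ = (0.14400000, -0.05600000, 0.28000000)
m·(v₁−v₀)/dt = (1.8000, -0.7000, 3.5000)

F = (1.8000, -0.7000, 3.5000)
τ = (-0.1600, -0.2000, 0.0700)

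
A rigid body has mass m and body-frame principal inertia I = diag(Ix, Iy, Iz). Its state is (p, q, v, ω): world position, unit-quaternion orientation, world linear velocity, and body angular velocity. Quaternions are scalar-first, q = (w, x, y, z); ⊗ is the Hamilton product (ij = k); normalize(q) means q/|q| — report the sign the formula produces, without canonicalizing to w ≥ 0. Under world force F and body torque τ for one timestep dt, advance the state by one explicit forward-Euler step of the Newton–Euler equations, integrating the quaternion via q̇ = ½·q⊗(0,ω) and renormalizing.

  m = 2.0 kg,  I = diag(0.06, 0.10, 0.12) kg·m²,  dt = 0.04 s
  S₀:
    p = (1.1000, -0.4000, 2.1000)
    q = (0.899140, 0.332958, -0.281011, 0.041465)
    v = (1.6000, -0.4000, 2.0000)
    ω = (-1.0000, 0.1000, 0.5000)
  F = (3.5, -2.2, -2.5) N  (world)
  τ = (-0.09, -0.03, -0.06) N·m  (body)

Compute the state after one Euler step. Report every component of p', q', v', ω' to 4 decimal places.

p' = (1.1640, -0.4160, 2.1800)
q' = (0.9057, 0.3120, -0.2833, 0.0455)
v' = (1.6700, -0.4440, 1.9500)
ω' = (-1.0607, 0.0760, 0.4813)

gyro term ω×Iω = (0.0010, 0.0300, -0.0040)
(τ − ω×Iω)/I = (-1.5167, -0.6000, -0.4667)
new body rate ω' = (-1.0607, 0.0760, 0.4813)
q⊗(0,ω) = (0.3403266, -1.0437920, -0.1180300, 0.2018548)
q' = normalize(q + ½dt·q⊗(0,ω)) = (0.9057, 0.3120, -0.2833, 0.0455)
a = F/m = (1.7500, -1.1000, -1.2500)
new position p' = (1.1640, -0.4160, 2.1800)
v' = v + a·dt = (1.6700, -0.4440, 1.9500)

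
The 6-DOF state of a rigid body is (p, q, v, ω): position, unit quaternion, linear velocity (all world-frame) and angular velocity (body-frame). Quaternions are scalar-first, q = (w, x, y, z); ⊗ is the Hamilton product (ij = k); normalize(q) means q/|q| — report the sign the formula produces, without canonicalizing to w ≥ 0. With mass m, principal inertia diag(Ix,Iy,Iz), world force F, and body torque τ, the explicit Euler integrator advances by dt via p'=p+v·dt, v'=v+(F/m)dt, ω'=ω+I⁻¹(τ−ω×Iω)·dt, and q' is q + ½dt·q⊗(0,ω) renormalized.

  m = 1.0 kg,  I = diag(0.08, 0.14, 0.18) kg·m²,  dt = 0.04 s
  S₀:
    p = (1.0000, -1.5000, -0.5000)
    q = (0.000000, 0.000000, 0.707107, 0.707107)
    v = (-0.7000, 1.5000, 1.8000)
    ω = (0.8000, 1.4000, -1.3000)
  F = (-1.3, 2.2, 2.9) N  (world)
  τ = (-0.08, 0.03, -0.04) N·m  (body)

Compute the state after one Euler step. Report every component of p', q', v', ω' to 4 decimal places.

p' = (0.9720, -1.4400, -0.4280)
q' = (-0.0014, -0.0382, 0.7178, 0.6952)
v' = (-0.7520, 1.5880, 1.9160)
ω' = (0.7964, 1.3789, -1.3238)

angular accel α = (-0.0900, -0.5286, -0.5956)
ω' = ω + α·dt = (0.7964, 1.3789, -1.3238)
Hamilton product q⊗(0,ω) = (-0.0707107, -1.9091889, 0.5656856, -0.5656856)
q + ½dt·q⊗(0,ω), renormalized = (-0.0014, -0.0382, 0.7178, 0.6952)
p' = p + v·dt = (0.9720, -1.4400, -0.4280)
new velocity v' = (-0.7520, 1.5880, 1.9160)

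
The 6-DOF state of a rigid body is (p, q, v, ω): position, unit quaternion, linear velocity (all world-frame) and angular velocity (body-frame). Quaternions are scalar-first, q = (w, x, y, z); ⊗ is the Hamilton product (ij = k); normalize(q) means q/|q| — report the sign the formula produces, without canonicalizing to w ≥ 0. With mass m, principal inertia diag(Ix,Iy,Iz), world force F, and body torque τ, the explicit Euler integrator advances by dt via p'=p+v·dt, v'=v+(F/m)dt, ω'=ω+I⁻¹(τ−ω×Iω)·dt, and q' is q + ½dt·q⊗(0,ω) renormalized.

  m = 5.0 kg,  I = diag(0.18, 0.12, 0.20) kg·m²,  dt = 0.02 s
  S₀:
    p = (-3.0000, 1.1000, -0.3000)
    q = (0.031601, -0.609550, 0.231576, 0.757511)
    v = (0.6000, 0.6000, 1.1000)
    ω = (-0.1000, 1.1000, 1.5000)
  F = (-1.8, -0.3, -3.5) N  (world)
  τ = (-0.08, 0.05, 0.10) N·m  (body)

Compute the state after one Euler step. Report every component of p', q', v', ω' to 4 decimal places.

new position p' = (-2.9880, 1.1120, -0.2780)
new velocity v' = (0.5928, 0.5988, 1.0860)
precession coupling ω×(Iω) = (0.1320, 0.0030, 0.0066)
α = I⁻¹(τ − ω×Iω) = (-1.1778, 0.3917, 0.4670)
new body rate ω' = (-0.1236, 1.1078, 1.5093)
q⊗(0,ω) = (-1.4519551, -0.4890582, 0.8733350, -0.5999459)
q + ½dt·q⊗(0,ω), renormalized = (0.0171, -0.6143, 0.2403, 0.7514)

p' = (-2.9880, 1.1120, -0.2780)
q' = (0.0171, -0.6143, 0.2403, 0.7514)
v' = (0.5928, 0.5988, 1.0860)
ω' = (-0.1236, 1.1078, 1.5093)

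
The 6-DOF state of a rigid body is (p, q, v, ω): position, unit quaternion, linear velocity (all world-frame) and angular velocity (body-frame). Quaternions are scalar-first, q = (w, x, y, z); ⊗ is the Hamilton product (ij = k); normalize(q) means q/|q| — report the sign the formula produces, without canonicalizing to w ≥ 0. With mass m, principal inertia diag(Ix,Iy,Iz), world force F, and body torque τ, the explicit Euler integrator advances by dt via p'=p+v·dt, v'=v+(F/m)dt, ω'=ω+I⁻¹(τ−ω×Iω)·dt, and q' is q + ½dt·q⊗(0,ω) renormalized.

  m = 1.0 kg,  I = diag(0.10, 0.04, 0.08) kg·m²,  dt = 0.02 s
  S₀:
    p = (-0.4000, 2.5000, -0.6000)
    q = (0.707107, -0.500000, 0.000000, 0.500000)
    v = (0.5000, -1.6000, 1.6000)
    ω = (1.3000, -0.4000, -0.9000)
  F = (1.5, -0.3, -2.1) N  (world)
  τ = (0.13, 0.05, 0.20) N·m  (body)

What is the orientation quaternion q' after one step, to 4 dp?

q⊗(0,ω) = (1.1000000, 1.1192391, -0.0828428, -0.4363963)
q' = normalize(q + ½dt·q⊗(0,ω)) = (0.7180, -0.4887, -0.0008, 0.4956)

q' = (0.7180, -0.4887, -0.0008, 0.4956)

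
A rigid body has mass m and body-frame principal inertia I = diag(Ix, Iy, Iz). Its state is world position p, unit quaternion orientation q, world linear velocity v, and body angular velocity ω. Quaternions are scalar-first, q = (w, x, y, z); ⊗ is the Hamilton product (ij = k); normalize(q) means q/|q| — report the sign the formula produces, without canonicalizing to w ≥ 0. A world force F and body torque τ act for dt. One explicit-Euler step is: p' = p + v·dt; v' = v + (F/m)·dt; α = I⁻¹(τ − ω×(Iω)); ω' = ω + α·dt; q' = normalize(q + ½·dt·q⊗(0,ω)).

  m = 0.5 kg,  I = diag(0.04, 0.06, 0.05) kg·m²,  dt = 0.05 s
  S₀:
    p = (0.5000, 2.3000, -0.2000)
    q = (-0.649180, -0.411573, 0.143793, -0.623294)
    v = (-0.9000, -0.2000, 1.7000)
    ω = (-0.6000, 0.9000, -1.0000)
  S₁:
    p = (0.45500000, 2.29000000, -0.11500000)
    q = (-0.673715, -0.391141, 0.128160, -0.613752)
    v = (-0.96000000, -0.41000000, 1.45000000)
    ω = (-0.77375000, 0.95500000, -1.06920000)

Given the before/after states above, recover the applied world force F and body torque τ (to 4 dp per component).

F = (-0.6000, -2.1000, -2.5000)
τ = (-0.1300, 0.0600, -0.0800)

velocity change Δv = (-0.06000000, -0.21000000, -0.25000000)
m·(v₁−v₀)/dt = (-0.6000, -2.1000, -2.5000)
rate change Δω = (-0.17375000, 0.05500000, -0.06920000)
applied torque τ = (-0.1300, 0.0600, -0.0800)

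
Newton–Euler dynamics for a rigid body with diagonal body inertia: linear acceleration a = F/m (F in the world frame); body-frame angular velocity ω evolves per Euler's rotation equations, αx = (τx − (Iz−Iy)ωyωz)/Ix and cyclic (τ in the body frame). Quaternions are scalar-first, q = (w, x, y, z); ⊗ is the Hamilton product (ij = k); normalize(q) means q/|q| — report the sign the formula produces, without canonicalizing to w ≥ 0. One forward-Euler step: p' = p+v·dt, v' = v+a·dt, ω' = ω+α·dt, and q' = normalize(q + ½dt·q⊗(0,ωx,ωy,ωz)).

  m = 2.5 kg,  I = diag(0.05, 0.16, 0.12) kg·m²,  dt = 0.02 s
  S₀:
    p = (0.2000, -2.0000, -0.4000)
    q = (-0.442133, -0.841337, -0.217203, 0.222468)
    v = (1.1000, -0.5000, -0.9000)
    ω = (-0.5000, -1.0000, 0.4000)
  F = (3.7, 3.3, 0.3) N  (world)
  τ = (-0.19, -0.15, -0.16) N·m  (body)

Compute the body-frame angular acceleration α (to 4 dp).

gyro term ω×Iω = (0.0160, 0.0140, 0.0550)
α = I⁻¹(τ − ω×Iω) = (-4.1200, -1.0250, -1.7917)

α = (-4.1200, -1.0250, -1.7917)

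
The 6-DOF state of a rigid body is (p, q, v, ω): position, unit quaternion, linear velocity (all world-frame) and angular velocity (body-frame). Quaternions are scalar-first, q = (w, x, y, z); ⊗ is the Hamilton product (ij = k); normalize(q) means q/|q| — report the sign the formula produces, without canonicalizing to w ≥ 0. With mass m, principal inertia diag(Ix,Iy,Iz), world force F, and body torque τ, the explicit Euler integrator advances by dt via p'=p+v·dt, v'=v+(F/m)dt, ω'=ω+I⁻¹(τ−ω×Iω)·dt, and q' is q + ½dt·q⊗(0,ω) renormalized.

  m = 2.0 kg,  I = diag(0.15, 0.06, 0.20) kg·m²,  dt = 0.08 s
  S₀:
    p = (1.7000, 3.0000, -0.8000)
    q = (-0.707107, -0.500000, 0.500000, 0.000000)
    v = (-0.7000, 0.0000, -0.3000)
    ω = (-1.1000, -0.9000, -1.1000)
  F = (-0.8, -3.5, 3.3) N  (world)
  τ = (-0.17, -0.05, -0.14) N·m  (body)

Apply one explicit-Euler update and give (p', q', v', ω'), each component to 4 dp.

precession coupling ω×(Iω) = (0.1386, -0.0605, -0.0891)
α = I⁻¹(τ − ω×Iω) = (-2.0573, 0.1750, -0.2545)
ω' = ω + α·dt = (-1.2646, -0.8860, -1.1204)
q⊗(0,ω) = (-0.1000000, 0.2278177, 0.0863963, 1.7778177)
q' = normalize(q + ½dt·q⊗(0,ω)) = (-0.7093, -0.4896, 0.5022, 0.0709)
new position p' = (1.6440, 3.0000, -0.8240)
v + (F/m)dt = (-0.7320, -0.1400, -0.1680)

p' = (1.6440, 3.0000, -0.8240)
q' = (-0.7093, -0.4896, 0.5022, 0.0709)
v' = (-0.7320, -0.1400, -0.1680)
ω' = (-1.2646, -0.8860, -1.1204)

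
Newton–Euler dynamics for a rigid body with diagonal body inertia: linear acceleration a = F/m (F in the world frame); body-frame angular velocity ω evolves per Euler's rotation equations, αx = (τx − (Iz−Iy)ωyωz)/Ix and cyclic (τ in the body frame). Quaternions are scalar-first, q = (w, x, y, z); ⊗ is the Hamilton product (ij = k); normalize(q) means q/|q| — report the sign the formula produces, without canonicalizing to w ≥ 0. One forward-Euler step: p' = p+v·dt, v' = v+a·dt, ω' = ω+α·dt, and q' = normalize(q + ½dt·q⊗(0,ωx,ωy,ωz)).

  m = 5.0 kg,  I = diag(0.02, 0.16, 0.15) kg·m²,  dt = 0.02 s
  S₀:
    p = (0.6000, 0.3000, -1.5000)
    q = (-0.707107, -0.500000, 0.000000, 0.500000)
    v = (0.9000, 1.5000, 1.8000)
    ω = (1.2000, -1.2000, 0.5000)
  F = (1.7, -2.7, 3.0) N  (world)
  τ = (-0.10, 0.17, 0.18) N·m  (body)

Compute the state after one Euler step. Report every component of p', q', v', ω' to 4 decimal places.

p' = (0.6180, 0.3300, -1.4640)
q' = (-0.7035, -0.5024, 0.0170, 0.5024)
v' = (0.9068, 1.4892, 1.8120)
ω' = (1.0940, -1.1690, 0.5509)

p' = p + v·dt = (0.6180, 0.3300, -1.4640)
v' = v + a·dt = (0.9068, 1.4892, 1.8120)
precession coupling ω×(Iω) = (0.0060, -0.0780, -0.2016)
α = I⁻¹(τ − ω×Iω) = (-5.3000, 1.5500, 2.5440)
new body rate ω' = (1.0940, -1.1690, 0.5509)
Hamilton product q⊗(0,ω) = (0.3500000, -0.2485284, 1.6985284, 0.2464465)
updated quaternion q' = (-0.7035, -0.5024, 0.0170, 0.5024)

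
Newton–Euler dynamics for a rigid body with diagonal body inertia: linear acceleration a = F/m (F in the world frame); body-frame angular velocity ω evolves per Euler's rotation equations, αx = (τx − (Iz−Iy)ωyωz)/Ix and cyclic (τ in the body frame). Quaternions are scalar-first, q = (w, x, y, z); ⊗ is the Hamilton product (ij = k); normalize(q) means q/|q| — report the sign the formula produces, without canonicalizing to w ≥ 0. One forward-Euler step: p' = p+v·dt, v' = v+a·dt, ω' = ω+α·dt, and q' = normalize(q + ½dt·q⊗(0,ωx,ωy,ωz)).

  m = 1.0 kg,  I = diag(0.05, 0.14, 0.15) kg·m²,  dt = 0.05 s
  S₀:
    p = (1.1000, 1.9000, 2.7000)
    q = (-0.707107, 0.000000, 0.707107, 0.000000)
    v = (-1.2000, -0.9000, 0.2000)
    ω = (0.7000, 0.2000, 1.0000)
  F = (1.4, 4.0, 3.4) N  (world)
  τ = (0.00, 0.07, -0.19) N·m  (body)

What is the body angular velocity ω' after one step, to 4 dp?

ω' = (0.6980, 0.2500, 0.9325)

ω×(Iω) gyroscopic = (0.0020, -0.0700, 0.0126)
(τ − ω×Iω)/I = (-0.0400, 1.0000, -1.3507)
new body rate ω' = (0.6980, 0.2500, 0.9325)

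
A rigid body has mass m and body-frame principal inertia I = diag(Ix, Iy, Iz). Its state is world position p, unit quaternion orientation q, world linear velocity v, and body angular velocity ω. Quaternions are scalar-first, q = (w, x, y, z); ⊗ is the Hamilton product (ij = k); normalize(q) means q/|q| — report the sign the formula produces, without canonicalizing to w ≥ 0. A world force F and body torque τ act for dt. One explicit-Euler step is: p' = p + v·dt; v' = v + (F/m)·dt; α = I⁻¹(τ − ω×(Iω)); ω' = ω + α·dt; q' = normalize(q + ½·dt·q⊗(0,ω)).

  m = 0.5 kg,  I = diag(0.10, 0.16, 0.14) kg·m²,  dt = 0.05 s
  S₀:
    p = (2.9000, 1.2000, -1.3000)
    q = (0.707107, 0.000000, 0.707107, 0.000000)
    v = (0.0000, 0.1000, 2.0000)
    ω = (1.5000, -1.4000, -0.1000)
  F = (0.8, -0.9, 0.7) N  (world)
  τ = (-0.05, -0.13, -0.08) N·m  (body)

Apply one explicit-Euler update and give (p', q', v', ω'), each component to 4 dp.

(τ − ω×Iω)/I = (-0.4720, -0.8500, 0.3286)
ω + α·dt = (1.4764, -1.4425, -0.0836)
2q̇ = q⊗(0,ω) = (0.9899498, 0.9899498, -0.9899498, -1.1313712)
q + ½dt·q⊗(0,ω), renormalized = (0.7309, 0.0247, 0.6815, -0.0282)
a = F/m = (1.6000, -1.8000, 1.4000)
p + v·dt = (2.9000, 1.2050, -1.2000)
new velocity v' = (0.0800, 0.0100, 2.0700)

p' = (2.9000, 1.2050, -1.2000)
q' = (0.7309, 0.0247, 0.6815, -0.0282)
v' = (0.0800, 0.0100, 2.0700)
ω' = (1.4764, -1.4425, -0.0836)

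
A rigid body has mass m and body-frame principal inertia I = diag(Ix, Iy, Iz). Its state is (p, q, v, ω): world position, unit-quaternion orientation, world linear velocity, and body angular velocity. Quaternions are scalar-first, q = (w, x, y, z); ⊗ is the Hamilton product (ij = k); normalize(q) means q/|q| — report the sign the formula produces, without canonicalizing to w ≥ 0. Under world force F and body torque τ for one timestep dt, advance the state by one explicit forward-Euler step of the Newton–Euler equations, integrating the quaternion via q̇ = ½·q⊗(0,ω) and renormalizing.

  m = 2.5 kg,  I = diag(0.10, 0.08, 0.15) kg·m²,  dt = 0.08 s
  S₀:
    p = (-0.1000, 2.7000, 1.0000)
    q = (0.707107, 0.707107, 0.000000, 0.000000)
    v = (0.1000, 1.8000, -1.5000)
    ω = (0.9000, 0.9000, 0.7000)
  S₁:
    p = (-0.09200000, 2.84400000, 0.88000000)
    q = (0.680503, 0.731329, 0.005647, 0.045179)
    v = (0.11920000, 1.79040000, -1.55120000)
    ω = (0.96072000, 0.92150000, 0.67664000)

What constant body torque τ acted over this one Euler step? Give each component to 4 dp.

rate change Δω = (0.06072000, 0.02150000, -0.02336000)
precession coupling = (0.0441, -0.0315, -0.0162)
I·α + gyro = (0.1200, -0.0100, -0.0600)

τ = (0.1200, -0.0100, -0.0600)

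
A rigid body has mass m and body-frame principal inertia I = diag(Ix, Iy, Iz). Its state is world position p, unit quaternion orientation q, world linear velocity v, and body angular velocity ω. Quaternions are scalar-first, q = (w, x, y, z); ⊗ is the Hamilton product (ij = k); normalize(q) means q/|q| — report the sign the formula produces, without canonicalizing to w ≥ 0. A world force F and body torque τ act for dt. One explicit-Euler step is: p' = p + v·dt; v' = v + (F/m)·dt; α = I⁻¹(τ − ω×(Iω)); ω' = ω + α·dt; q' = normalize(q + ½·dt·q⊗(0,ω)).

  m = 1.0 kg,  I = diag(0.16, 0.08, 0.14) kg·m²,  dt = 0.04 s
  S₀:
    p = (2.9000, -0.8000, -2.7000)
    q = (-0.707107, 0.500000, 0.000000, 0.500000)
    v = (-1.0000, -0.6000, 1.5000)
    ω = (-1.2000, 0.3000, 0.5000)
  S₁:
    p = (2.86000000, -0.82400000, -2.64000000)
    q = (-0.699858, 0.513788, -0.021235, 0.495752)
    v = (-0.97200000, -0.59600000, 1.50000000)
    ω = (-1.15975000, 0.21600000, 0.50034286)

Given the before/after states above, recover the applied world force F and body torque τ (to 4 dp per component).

Δv = v₁−v₀ = (0.02800000, 0.00400000, 0.00000000)
m·(v₁−v₀)/dt = (0.7000, 0.1000, 0.0000)
Δω = ω₁−ω₀ = (0.04025000, -0.08400000, 0.00034286)
gyro term ω₀×Iω₀ = (0.0090, -0.0120, 0.0288)
I·α + gyro = (0.1700, -0.1800, 0.0300)

F = (0.7000, 0.1000, 0.0000)
τ = (0.1700, -0.1800, 0.0300)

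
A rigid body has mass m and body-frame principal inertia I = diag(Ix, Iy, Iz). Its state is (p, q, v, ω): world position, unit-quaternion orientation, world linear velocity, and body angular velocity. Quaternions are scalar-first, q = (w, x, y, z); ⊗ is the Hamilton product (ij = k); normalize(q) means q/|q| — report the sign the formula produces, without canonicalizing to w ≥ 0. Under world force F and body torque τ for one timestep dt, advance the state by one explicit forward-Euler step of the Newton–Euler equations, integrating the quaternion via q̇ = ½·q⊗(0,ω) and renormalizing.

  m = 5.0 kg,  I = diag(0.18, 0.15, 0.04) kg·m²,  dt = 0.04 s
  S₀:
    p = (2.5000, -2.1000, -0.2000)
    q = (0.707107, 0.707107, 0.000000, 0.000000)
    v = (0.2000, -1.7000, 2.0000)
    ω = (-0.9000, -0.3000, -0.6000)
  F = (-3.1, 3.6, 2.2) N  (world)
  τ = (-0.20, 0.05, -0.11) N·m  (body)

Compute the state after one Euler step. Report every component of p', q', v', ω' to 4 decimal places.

p' = (2.5080, -2.1680, -0.1200)
q' = (0.7197, 0.6942, 0.0042, -0.0127)
v' = (0.1752, -1.6712, 2.0176)
ω' = (-0.9400, -0.3068, -0.7019)

linear accel F/m = (-0.6200, 0.7200, 0.4400)
new position p' = (2.5080, -2.1680, -0.1200)
new velocity v' = (0.1752, -1.6712, 2.0176)
ω×(Iω) gyroscopic = (-0.0198, 0.0756, -0.0081)
angular accel α = (-1.0011, -0.1707, -2.5475)
new body rate ω' = (-0.9400, -0.3068, -0.7019)
Hamilton product q⊗(0,ω) = (0.6363963, -0.6363963, 0.2121321, -0.6363963)
updated quaternion q' = (0.7197, 0.6942, 0.0042, -0.0127)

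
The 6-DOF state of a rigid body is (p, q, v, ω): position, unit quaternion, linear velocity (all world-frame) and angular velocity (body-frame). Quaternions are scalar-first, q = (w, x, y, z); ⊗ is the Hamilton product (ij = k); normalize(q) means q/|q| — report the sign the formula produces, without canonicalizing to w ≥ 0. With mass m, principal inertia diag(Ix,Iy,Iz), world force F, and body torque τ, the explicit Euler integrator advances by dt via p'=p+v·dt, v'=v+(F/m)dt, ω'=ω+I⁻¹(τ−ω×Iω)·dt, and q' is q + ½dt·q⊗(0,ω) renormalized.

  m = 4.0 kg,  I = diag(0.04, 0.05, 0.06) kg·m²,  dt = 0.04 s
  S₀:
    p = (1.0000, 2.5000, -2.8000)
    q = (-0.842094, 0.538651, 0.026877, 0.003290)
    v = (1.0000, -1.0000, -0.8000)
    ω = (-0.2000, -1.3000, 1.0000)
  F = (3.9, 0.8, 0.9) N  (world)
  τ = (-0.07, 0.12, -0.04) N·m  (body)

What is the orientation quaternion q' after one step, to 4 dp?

q⊗(0,ω) = (0.1393803, 0.1995728, 0.5554132, -1.5369649)
q' = normalize(q + ½dt·q⊗(0,ω)) = (-0.8388, 0.5423, 0.0380, -0.0274)

q' = (-0.8388, 0.5423, 0.0380, -0.0274)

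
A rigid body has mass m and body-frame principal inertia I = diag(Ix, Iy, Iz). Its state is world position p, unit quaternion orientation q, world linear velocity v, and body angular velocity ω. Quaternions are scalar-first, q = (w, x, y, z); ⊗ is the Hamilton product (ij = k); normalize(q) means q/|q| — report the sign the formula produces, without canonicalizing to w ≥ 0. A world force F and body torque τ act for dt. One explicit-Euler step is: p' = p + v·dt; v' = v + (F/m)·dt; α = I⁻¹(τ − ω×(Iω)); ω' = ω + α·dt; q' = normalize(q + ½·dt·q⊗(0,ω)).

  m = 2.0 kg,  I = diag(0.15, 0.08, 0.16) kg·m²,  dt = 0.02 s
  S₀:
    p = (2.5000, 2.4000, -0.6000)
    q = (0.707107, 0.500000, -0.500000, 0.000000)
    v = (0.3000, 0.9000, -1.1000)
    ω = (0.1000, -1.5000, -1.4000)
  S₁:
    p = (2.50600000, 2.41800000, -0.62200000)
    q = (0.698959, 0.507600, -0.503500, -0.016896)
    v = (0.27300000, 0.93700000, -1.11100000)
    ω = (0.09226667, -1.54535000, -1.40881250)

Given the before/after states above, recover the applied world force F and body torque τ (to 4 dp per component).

velocity change Δv = (-0.02700000, 0.03700000, -0.01100000)
applied force F = (-2.7000, 3.7000, -1.1000)
rate change Δω = (-0.00773333, -0.04535000, -0.00881250)
applied torque τ = (0.1100, -0.1800, -0.0600)

F = (-2.7000, 3.7000, -1.1000)
τ = (0.1100, -0.1800, -0.0600)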